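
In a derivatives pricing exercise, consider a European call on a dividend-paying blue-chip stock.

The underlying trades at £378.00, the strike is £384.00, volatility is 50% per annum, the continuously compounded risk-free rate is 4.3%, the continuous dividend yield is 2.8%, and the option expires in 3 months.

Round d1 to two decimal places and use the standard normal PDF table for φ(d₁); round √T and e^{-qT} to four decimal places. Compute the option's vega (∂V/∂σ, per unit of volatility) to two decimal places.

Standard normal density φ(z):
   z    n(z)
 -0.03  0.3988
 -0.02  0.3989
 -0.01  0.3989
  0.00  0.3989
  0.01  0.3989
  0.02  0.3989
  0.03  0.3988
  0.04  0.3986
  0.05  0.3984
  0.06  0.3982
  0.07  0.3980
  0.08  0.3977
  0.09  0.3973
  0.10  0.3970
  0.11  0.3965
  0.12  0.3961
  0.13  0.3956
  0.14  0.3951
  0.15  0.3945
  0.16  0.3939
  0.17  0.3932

T = 0.25;  σ√T = 0.2500
ln(S/K) + (r − q + σ²/2)T = ln(378/384) + (0.043 − 0.028 + 0.5²/2)·0.25 = -0.0157 + 0.0350 = 0.0193
d₁ = 0.0193 / 0.2500 = 0.0770 → 0.08
√T = √0.25 = 0.5000
φ(d₁) = φ(0.08) = 0.3977
exp(−qT) = exp(−0.028·0.25) = 0.9930
vega = S·exp(−qT)·φ(d₁)·√T = 378·0.9930·0.3977·0.5000 = 74.6391
(The put has the same vega.)

74.64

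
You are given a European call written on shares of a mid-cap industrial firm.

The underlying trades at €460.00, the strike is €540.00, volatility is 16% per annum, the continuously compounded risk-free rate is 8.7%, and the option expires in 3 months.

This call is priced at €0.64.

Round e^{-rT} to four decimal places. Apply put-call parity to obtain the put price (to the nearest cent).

€69.03

e^(−rT) = e^(−0.087·0.25) = 0.9785
Put-call parity: C − P = S − K·e^(−rT) = 460 − 540·0.9785 = 460 − 528.3900 = -68.3900
P = C − (C − P) = 0.64 − (-68.3900) = 69.0300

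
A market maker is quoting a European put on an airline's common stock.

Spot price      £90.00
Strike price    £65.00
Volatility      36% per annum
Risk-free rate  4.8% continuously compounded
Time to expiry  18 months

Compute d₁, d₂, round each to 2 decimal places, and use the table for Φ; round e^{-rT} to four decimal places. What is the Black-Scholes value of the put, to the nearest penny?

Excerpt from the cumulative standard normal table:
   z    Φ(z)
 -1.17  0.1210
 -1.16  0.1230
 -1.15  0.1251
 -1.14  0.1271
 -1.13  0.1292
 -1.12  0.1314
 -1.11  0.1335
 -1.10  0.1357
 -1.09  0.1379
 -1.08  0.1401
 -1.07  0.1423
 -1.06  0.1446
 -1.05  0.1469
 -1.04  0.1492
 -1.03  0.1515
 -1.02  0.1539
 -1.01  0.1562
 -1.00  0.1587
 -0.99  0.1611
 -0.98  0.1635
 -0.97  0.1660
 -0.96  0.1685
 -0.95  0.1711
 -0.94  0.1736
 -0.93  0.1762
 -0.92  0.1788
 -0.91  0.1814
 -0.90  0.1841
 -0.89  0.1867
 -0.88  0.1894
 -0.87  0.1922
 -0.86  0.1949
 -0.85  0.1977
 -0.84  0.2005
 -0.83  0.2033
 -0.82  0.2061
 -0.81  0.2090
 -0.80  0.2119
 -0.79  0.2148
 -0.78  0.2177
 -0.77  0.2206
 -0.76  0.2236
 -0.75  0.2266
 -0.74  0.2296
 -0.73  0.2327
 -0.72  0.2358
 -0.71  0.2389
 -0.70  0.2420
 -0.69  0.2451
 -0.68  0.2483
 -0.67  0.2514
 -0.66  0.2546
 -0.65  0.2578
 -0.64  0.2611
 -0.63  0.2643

σ√T = 0.36·√1.5 = 0.4409
d₁ = [ln(90/65) + (0.048 + 0.36²/2)·1.5] / 0.4409 = [0.3254 + 0.1692] / 0.4409 = 1.1218 which rounds to 1.12
d₂ = d₁ − σ√T = 1.1218 − 0.4409 = 0.6809 which rounds to 0.68
e^(−rT) = e^(−0.048·1.5) = 0.9305
N(−d₂) = N(-0.68) = 0.2483;  N(−d₁) = N(-1.12) = 0.1314
P = 65·0.9305·0.2483 − 90·0.1314 = 15.0178 − 11.8260 = 3.1918

£3.19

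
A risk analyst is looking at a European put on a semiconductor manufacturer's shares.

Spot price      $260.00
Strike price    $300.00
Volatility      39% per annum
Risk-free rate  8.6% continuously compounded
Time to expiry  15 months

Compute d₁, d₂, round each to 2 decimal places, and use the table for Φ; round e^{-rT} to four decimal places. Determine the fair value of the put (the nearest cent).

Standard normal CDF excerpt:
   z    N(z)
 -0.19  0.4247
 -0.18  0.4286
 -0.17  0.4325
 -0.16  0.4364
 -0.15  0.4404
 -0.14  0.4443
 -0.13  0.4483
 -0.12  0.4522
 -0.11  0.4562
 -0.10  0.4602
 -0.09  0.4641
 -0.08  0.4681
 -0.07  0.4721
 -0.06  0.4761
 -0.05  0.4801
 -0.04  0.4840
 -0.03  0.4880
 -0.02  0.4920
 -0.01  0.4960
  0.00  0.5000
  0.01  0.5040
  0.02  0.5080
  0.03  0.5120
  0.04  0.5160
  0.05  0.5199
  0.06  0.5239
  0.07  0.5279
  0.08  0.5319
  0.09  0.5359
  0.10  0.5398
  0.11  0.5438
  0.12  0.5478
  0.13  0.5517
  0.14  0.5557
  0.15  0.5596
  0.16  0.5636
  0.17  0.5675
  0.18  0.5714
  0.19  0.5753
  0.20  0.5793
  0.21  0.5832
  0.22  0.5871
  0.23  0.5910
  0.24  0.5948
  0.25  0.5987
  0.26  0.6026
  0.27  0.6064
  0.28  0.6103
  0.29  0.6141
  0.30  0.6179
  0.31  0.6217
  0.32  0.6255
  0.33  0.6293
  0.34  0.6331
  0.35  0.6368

$50.96

σ√T = 0.39·√1.25 = 0.4360
ln(S/K) + (r + σ²/2)T = ln(260/300) + (0.086 + 0.39²/2)·1.25 = -0.1431 + 0.2026 = 0.0595
d₁ = 0.0595 / 0.4360 = 0.1364 ≈ 0.14
d₂ = d₁ − σ√T = 0.1364 − 0.4360 = -0.2997 ≈ -0.30
exp(−rT) = exp(−0.086·1.25) = 0.8981
N(−d₂) = N(0.30) = 0.6179;  N(−d₁) = N(-0.14) = 0.4443
P = 300·0.8981·0.6179 − 260·0.4443 = 166.4808 − 115.5180 = 50.9628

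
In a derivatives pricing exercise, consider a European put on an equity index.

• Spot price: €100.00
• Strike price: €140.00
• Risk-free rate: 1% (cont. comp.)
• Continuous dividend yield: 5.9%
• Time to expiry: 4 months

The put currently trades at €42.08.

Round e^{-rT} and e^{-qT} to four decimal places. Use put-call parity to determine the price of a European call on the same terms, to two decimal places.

exp(−qT) = exp(−0.059·0.3333) = 0.9805;  exp(−rT) = exp(−0.01·0.3333) = 0.9967
Put-call parity: C − P = S·e^(−qT) − K·e^(−rT) = 100·0.9805 − 140·0.9967 = 98.0500 − 139.5380 = -41.4880
C = P + (C − P) = 42.08 + (-41.4880) = 0.5920

€0.59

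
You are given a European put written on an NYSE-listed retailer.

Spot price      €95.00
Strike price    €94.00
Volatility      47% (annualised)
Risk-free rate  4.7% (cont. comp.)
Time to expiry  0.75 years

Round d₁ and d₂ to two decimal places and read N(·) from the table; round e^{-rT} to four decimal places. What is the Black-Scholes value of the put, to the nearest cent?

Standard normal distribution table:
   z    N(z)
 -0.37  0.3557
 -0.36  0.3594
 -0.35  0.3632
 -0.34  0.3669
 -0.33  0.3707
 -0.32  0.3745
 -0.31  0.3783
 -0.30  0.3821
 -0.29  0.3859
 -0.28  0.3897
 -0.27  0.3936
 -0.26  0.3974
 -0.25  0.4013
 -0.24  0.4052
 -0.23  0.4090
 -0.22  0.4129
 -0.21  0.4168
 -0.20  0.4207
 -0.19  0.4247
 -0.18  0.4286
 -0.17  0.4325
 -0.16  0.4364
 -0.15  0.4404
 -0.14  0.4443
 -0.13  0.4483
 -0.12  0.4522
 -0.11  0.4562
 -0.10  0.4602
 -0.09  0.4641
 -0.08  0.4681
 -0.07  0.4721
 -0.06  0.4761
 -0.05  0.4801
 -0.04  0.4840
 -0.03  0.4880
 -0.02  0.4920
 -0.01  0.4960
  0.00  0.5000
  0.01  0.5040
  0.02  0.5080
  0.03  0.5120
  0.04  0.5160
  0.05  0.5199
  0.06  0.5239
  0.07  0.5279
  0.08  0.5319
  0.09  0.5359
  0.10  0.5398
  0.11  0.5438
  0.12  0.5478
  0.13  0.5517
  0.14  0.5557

€13.05

σ√T = 0.47·√0.75 = 0.4070
d₁ = [ln(95/94) + (0.047 + ½·0.47²)·0.75] / (σ√T) = (0.0106 + 0.1181) / 0.4070 = 0.3161 which rounds to 0.32
d₂ = 0.3161 − 0.4070 = -0.0909 which rounds to -0.09
e^(−rT) = e^(−0.047·0.75) = 0.9654
N(−d₂) = N(0.09) = 0.5359;  N(−d₁) = N(-0.32) = 0.3745
P = 94·0.9654·0.5359 − 95·0.3745 = 48.6316 − 35.5775 = 13.0541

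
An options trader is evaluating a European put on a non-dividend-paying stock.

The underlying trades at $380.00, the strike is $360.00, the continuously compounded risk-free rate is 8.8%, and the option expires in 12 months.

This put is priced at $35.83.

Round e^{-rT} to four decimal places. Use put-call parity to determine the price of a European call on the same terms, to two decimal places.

exp(−rT) = exp(−0.088·1) = 0.9158
Put-call parity: C − P = S − K·e^(−rT) = 380 − 360·0.9158 = 380 − 329.6880 = 50.3120
C = P + (C − P) = 35.83 + (50.3120) = 86.1420

$86.14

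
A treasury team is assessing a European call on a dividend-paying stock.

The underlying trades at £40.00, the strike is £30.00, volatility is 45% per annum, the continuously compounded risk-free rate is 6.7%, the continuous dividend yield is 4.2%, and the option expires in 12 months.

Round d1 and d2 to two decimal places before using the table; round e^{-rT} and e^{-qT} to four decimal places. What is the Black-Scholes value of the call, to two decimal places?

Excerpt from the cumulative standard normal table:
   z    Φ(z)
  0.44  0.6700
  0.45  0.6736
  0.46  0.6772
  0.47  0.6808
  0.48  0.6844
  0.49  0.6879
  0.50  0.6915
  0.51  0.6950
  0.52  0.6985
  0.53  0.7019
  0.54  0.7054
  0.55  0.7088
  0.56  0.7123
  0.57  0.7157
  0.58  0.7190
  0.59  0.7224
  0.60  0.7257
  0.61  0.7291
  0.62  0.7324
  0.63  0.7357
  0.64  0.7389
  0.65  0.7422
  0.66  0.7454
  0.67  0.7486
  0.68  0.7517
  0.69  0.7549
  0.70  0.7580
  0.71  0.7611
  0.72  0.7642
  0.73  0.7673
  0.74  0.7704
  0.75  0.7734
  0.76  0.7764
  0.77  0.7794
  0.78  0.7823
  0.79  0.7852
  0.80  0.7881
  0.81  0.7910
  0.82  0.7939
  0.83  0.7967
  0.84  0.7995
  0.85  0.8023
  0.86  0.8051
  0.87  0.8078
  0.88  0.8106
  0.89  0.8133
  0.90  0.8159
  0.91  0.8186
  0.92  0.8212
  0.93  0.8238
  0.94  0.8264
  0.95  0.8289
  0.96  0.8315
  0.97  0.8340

σ√T = 0.45 × 1.0000 = 0.4500
d₁ = [ln(40/30) + (0.067 − 0.042 + ½·0.45²)·1] / (σ√T) = (0.2877 + 0.1263) / 0.4500 = 0.9198 ≈ 0.92
d₂ = 0.9198 − 0.4500 = 0.4698 ≈ 0.47
e^(−qT) = e^(−0.042·1) = 0.9589;  e^(−rT) = e^(−0.067·1) = 0.9352
C = 40·0.9589·N(0.92) − 30·0.9352·N(0.47) = 40·0.9589·0.8212 − 30·0.9352·0.6808 = 31.4979 − 19.1005 = 12.3974

£12.40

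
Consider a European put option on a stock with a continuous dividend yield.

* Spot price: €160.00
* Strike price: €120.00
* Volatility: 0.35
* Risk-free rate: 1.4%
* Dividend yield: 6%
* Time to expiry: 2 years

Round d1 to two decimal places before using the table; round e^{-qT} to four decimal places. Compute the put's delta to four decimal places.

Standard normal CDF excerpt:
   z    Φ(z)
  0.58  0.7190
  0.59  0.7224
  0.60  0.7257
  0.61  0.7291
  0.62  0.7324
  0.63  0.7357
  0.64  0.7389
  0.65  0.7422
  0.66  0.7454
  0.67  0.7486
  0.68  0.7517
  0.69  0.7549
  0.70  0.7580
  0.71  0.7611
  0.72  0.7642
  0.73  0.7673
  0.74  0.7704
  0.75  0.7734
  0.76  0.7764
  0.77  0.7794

T = 2;  σ√T = 0.4950
d₁ = [ln(160/120) + (0.014 − 0.06 + ½·0.35²)·2] / (σ√T) = (0.2877 + 0.0305) / 0.4950 = 0.6428 which rounds to 0.64
N(d₁) = N(0.64) = 0.7389
Δ_put = exp(−qT)·(N(d₁) − 1) = 0.8869·(0.7389 − 1) = -0.2316

-0.2316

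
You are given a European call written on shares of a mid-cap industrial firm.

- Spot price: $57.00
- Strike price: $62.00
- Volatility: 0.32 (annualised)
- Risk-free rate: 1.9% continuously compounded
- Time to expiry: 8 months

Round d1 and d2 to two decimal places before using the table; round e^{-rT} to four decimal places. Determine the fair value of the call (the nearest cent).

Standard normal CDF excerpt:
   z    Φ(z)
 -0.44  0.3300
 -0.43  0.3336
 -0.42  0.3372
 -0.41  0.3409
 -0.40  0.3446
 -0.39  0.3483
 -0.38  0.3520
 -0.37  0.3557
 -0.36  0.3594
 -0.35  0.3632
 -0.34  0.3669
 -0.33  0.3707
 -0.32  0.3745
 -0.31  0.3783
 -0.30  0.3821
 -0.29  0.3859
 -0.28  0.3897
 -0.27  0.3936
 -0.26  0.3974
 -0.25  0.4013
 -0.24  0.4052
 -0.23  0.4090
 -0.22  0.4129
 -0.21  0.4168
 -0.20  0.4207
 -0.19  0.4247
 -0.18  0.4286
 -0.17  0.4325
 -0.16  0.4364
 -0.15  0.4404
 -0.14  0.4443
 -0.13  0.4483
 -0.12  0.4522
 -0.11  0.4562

T = 0.6667;  σ√T = 0.2613
d₁ = [ln(57/62) + (0.019 + ½·0.32²)·0.6667] / (σ√T) = (-0.0841 + 0.0468) / 0.2613 = -0.1427 ⇒ -0.14
d₂ = -0.1427 − 0.2613 = -0.4040 ⇒ -0.40
exp(−rT) = exp(−0.019·0.6667) = 0.9874
N(d₁) = N(-0.14) = 0.4443;  N(d₂) = N(-0.40) = 0.3446
C = 57·0.4443 − 62·0.9874·0.3446 = 25.3251 − 21.0960 = 4.2291

$4.23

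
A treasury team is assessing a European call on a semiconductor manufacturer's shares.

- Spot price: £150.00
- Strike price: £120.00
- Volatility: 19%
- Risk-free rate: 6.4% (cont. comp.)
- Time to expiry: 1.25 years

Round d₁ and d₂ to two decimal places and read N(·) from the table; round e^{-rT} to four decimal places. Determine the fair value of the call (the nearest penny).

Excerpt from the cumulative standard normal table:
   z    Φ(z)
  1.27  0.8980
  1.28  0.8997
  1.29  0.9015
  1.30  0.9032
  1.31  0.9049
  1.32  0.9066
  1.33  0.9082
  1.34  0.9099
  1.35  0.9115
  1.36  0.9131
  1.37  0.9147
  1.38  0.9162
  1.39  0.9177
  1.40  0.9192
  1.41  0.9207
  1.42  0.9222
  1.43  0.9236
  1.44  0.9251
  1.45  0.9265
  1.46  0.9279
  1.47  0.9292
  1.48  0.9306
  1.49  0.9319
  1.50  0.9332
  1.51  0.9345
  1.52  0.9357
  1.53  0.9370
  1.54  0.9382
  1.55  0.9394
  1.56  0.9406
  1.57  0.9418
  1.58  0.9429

σ√T = 0.19·√1.25 = 0.2124
d₁ = [ln(150/120) + (0.064 + 0.19²/2)·1.25] / 0.2124 = [0.2231 + 0.1026] / 0.2124 = 1.5333 ≈ 1.53
d₂ = d₁ − σ√T = 1.5333 − 0.2124 = 1.3208 ≈ 1.32
e^(−rT) = e^(−0.064·1.25) = 0.9231
N(d₁) = N(1.53) = 0.9370;  N(d₂) = N(1.32) = 0.9066
C = 150·0.9370 − 120·0.9231·0.9066 = 140.5500 − 100.4259 = 40.1241

£40.12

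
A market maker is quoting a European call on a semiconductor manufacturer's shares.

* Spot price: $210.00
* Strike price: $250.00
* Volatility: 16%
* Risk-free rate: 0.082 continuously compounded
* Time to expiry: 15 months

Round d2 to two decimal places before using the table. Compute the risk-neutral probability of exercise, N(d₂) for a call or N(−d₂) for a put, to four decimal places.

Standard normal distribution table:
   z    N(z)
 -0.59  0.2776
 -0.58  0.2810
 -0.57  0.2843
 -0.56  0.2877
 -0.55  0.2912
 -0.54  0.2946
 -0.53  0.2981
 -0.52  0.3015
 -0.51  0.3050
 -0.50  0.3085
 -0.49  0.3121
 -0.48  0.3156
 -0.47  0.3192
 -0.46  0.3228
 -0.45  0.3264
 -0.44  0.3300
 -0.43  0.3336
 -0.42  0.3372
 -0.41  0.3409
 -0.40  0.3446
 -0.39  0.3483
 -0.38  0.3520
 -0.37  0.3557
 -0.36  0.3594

0.3121

σ√T = 0.16·√1.25 = 0.1789
d₁ = [ln(210/250) + (0.082 + ½·0.16²)·1.25] / (σ√T) = (-0.1744 + 0.1185) / 0.1789 = -0.3122 → -0.31
d₂ = -0.3122 − 0.1789 = -0.4911 → -0.49
Pr(exercise) under Q = N(d₂) = 0.3121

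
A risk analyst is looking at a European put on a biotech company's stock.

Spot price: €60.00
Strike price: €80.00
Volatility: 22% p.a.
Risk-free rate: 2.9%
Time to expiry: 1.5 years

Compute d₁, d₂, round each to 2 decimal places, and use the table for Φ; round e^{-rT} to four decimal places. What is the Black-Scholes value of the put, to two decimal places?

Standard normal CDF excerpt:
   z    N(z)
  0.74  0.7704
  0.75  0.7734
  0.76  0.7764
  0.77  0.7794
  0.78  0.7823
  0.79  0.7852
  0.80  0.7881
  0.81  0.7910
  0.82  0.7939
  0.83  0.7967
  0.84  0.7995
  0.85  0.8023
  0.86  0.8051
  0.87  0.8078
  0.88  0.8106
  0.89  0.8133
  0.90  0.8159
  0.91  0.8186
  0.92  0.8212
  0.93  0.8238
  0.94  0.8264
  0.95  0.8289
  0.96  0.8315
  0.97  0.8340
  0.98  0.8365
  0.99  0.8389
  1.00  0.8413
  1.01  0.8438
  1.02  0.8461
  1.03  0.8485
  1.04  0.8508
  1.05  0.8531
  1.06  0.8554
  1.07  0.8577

σ√T = 0.22 × 1.2247 = 0.2694
ln(S/K) + (r + σ²/2)T = ln(60/80) + (0.029 + 0.22²/2)·1.5 = -0.2877 + 0.0798 = -0.2079
d₁ = -0.2079 / 0.2694 = -0.7715 which rounds to -0.77
d₂ = d₁ − σ√T = -0.7715 − 0.2694 = -1.0410 which rounds to -1.04
e^(−rT) = e^(−0.029·1.5) = 0.9574
N(−d₂) = N(1.04) = 0.8508;  N(−d₁) = N(0.77) = 0.7794
P = 80·0.9574·0.8508 − 60·0.7794 = 65.1645 − 46.7640 = 18.4005

€18.40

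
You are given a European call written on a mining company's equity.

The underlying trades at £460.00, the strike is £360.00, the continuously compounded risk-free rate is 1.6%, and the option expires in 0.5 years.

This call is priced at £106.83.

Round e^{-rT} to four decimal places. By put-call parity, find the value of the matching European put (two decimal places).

£3.95

exp(−rT) = exp(−0.016·0.5) = 0.9920
Put-call parity: C − P = S − K·e^(−rT) = 460 − 360·0.9920 = 460 − 357.1200 = 102.8800
P = C − (C − P) = 106.83 − (102.8800) = 3.9500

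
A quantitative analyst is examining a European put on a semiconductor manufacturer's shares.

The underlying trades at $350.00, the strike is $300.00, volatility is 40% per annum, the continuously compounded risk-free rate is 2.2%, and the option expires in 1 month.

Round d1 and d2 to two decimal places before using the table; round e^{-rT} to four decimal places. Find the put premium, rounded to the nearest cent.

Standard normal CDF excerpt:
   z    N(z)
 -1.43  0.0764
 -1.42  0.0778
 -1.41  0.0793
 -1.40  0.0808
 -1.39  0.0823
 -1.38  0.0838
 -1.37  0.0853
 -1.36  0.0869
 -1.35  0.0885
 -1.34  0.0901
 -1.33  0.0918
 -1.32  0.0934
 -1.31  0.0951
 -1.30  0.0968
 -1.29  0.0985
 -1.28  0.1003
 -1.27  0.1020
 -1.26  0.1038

$1.74

σ√T = 0.4·√0.08333 = 0.1155
ln(S/K) + (r + σ²/2)T = ln(350/300) + (0.022 + 0.4²/2)·0.08333 = 0.1542 + 0.0085 = 0.1627
d₁ = 0.1627 / 0.1155 = 1.4086 ≈ 1.41
d₂ = d₁ − σ√T = 1.4086 − 0.1155 = 1.2931 ≈ 1.29
e^(−rT) = e^(−0.022·0.08333) = 0.9982
N(−d₂) = N(-1.29) = 0.0985;  N(−d₁) = N(-1.41) = 0.0793
P = 300·0.9982·0.0985 − 350·0.0793 = 29.4968 − 27.7550 = 1.7418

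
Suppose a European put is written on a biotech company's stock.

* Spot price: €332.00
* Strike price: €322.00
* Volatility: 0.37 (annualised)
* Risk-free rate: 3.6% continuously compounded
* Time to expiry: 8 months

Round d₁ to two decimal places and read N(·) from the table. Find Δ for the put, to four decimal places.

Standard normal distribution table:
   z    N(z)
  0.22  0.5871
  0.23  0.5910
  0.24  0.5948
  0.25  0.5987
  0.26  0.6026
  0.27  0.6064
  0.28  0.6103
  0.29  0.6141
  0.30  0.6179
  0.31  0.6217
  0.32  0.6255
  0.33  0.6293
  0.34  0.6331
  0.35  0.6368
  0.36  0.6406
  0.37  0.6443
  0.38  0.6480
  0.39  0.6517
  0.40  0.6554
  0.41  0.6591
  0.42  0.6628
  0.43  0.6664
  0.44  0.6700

-0.3707

σ√T = 0.37 × 0.8165 = 0.3021
d₁ = [ln(332/322) + (0.036 + ½·0.37²)·0.6667] / (σ√T) = (0.0306 + 0.0696) / 0.3021 = 0.3317 ⇒ 0.33
N(d₁) = N(0.33) = 0.6293
Δ_put = N(d₁) − 1 = 0.6293 − 1 = -0.3707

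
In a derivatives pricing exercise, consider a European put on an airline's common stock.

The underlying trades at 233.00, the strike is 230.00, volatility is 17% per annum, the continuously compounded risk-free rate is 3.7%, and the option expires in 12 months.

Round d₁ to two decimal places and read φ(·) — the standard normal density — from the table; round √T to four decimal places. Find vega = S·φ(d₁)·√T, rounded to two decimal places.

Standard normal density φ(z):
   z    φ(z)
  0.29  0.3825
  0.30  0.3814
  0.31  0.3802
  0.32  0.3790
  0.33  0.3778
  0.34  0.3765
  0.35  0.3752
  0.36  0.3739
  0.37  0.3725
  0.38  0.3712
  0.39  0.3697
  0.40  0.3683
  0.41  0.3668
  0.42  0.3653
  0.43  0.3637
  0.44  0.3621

σ√T = 0.17 × 1.0000 = 0.1700
d₁ = [ln(233/230) + (0.037 + 0.17²/2)·1] / 0.1700 = [0.0130 + 0.0515] / 0.1700 = 0.3789 → 0.38
√T = √1 = 1.0000
φ(d₁) = φ(0.38) = 0.3712
vega = S·φ(d₁)·√T = 233·0.3712·1.0000 = 86.4896

86.49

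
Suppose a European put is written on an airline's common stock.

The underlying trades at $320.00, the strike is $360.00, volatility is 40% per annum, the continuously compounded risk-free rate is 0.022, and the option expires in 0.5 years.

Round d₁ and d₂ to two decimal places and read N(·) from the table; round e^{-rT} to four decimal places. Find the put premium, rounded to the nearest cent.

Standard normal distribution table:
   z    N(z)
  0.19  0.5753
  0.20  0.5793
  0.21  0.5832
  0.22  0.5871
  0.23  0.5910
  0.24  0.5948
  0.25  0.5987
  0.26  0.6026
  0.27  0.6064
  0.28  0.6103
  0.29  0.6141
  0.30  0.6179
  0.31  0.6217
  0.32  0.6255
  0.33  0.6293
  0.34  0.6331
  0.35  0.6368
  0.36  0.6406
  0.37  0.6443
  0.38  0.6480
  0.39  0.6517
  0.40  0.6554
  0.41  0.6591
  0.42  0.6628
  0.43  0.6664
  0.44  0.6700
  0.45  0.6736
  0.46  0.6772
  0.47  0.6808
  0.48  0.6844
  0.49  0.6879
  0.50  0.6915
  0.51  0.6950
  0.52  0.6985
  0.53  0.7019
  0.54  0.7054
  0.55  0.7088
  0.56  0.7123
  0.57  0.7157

$58.38

T = 0.5;  σ√T = 0.2828
d₁ = [ln(320/360) + (0.022 + 0.4²/2)·0.5] / 0.2828 = [-0.1178 + 0.0510] / 0.2828 = -0.2361 ⇒ -0.24
d₂ = d₁ − σ√T = -0.2361 − 0.2828 = -0.5190 ⇒ -0.52
e^(−rT) = e^(−0.022·0.5) = 0.9891
P = 360·0.9891·N(0.52) − 320·N(0.24) = 360·0.9891·0.6985 − 320·0.5948 = 248.7191 − 190.3360 = 58.3831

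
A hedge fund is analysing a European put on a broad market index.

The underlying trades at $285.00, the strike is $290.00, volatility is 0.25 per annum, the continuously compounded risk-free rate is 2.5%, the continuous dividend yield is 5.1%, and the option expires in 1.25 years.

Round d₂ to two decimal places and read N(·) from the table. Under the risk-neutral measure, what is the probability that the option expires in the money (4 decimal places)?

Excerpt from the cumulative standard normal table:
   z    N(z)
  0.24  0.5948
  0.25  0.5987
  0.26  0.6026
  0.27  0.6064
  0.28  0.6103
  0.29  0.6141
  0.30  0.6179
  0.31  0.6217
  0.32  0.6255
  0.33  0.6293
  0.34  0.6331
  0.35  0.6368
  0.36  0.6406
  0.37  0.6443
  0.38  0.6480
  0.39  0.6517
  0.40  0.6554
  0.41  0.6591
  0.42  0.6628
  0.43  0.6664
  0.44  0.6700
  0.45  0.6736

0.6255

σ√T = 0.25·√1.25 = 0.2795
ln(S/K) + (r − q + σ²/2)T = ln(285/290) + (0.025 − 0.051 + 0.25²/2)·1.25 = -0.0174 + 0.0066 = -0.0108
d₁ = -0.0108 / 0.2795 = -0.0387 → -0.04
d₂ = d₁ − σ√T = -0.0387 − 0.2795 = -0.3183 → -0.32
Risk-neutral Pr[S_T < K] = N(−d₂) = N(0.32) = 0.6255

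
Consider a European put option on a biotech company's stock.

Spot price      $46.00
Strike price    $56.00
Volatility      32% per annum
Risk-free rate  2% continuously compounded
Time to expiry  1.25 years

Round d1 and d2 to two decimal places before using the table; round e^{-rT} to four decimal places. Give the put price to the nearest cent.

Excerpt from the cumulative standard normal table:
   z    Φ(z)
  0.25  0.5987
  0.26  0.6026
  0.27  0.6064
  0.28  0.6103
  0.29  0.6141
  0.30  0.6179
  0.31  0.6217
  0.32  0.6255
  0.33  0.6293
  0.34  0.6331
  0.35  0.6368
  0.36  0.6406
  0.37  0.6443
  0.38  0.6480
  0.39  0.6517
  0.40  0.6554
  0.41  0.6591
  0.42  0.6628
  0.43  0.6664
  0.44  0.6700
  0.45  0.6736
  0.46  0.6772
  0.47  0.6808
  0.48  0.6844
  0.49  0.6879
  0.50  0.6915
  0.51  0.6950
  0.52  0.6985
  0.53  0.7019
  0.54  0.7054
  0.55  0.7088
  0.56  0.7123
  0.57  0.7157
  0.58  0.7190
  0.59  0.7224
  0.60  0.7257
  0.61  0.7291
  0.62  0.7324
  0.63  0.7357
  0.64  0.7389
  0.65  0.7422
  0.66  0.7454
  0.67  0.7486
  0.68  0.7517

$12.29

σ√T = 0.32·√1.25 = 0.3578
ln(S/K) + (r + σ²/2)T = ln(46/56) + (0.02 + 0.32²/2)·1.25 = -0.1967 + 0.0890 = -0.1077
d₁ = -0.1077 / 0.3578 = -0.3011 ≈ -0.30
d₂ = d₁ − σ√T = -0.3011 − 0.3578 = -0.6588 ≈ -0.66
e^(−rT) = e^(−0.02·1.25) = 0.9753
N(−d₂) = N(0.66) = 0.7454;  N(−d₁) = N(0.30) = 0.6179
P = 56·0.9753·0.7454 − 46·0.6179 = 40.7114 − 28.4234 = 12.2880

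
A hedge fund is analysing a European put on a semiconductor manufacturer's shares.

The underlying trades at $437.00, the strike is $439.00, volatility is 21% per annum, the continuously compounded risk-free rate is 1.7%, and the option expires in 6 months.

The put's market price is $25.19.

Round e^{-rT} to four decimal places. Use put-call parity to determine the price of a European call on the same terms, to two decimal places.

e^(−rT) = e^(−0.017·0.5) = 0.9915
Put-call parity: C − P = S − K·e^(−rT) = 437 − 439·0.9915 = 437 − 435.2685 = 1.7315
C = P + (C − P) = 25.19 + (1.7315) = 26.9215

$26.92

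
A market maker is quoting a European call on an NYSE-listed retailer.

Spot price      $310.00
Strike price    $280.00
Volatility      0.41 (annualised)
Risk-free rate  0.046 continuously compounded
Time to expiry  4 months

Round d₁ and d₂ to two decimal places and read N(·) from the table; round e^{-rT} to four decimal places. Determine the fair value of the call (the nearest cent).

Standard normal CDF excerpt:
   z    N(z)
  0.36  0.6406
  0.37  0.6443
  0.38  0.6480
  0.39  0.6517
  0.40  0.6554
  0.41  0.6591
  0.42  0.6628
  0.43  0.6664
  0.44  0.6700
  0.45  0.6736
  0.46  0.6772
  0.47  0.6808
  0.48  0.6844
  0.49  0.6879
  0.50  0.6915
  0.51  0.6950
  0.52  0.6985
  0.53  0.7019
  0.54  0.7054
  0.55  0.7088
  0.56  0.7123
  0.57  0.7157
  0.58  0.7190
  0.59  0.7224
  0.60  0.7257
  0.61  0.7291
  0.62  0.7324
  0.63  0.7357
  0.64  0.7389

T = 0.3333;  σ√T = 0.2367
d₁ = [ln(310/280) + (0.046 + ½·0.41²)·0.3333] / (σ√T) = (0.1018 + 0.0433) / 0.2367 = 0.6131 ⇒ 0.61
d₂ = 0.6131 − 0.2367 = 0.3764 ⇒ 0.38
exp(−rT) = exp(−0.046·0.3333) = 0.9848
N(d₁) = N(0.61) = 0.7291;  N(d₂) = N(0.38) = 0.6480
C = 310·0.7291 − 280·0.9848·0.6480 = 226.0210 − 178.6821 = 47.3389

$47.34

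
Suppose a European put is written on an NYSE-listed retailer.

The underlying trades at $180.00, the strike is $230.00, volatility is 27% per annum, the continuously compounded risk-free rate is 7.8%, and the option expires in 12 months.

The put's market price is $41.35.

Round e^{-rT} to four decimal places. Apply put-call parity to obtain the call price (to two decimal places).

$8.60

exp(−rT) = exp(−0.078·1) = 0.9250
Put-call parity: C − P = S − K·e^(−rT) = 180 − 230·0.9250 = 180 − 212.7500 = -32.7500
C = P + (C − P) = 41.35 + (-32.7500) = 8.6000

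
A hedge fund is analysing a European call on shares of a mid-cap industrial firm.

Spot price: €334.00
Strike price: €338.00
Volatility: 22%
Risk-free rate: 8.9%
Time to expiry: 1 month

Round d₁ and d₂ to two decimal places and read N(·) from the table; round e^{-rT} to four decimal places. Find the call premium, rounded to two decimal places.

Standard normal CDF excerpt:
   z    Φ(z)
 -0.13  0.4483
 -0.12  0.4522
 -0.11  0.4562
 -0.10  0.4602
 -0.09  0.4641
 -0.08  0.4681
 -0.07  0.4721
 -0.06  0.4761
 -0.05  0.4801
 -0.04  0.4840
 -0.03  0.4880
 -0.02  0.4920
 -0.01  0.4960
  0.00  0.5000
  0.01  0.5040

€7.26

σ√T = 0.22·√0.08333 = 0.0635
d₁ = [ln(334/338) + (0.089 + 0.22²/2)·0.08333] / 0.0635 = [-0.0119 + 0.0094] / 0.0635 = -0.0389 → -0.04
d₂ = d₁ − σ√T = -0.0389 − 0.0635 = -0.1024 → -0.10
exp(−rT) = exp(−0.089·0.08333) = 0.9926
C = 334·N(-0.04) − 338·0.9926·N(-0.10) = 334·0.4840 − 338·0.9926·0.4602 = 161.6560 − 154.3965 = 7.2595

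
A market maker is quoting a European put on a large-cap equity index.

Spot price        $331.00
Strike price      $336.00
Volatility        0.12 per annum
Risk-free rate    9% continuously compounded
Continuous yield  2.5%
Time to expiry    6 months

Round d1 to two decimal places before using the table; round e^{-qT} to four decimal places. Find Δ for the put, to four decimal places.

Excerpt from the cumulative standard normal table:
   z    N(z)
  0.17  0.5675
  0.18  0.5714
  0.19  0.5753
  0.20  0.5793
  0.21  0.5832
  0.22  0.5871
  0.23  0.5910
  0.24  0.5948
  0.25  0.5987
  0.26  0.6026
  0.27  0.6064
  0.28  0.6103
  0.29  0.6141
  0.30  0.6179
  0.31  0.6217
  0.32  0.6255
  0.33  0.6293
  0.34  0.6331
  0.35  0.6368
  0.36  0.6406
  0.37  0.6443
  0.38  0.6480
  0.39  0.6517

σ√T = 0.12 × 0.7071 = 0.0849
d₁ = [ln(331/336) + (0.09 − 0.025 + 0.12²/2)·0.5] / 0.0849 = [-0.0150 + 0.0361] / 0.0849 = 0.2488 ≈ 0.25
N(d₁) = N(0.25) = 0.5987
Δ_put = exp(−qT)·(N(d₁) − 1) = 0.9876·(0.5987 − 1) = -0.3963

-0.3963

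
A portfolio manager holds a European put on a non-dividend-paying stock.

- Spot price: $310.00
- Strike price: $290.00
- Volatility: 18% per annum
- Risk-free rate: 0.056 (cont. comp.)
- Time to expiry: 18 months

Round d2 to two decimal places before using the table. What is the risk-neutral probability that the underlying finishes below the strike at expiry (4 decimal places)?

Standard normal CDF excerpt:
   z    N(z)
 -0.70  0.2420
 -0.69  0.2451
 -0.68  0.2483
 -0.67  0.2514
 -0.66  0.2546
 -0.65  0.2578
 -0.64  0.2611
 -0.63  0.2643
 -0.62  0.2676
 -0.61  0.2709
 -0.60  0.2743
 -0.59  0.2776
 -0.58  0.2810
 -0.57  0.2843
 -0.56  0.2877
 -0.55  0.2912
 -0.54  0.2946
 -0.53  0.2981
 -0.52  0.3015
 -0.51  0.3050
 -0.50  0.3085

σ√T = 0.18·√1.5 = 0.2205
d₁ = [ln(310/290) + (0.056 + 0.18²/2)·1.5] / 0.2205 = [0.0667 + 0.1083] / 0.2205 = 0.7938 → 0.79
d₂ = d₁ − σ√T = 0.7938 − 0.2205 = 0.5733 → 0.57
Risk-neutral Pr[S_T < K] = N(−d₂) = N(-0.57) = 0.2843

0.2843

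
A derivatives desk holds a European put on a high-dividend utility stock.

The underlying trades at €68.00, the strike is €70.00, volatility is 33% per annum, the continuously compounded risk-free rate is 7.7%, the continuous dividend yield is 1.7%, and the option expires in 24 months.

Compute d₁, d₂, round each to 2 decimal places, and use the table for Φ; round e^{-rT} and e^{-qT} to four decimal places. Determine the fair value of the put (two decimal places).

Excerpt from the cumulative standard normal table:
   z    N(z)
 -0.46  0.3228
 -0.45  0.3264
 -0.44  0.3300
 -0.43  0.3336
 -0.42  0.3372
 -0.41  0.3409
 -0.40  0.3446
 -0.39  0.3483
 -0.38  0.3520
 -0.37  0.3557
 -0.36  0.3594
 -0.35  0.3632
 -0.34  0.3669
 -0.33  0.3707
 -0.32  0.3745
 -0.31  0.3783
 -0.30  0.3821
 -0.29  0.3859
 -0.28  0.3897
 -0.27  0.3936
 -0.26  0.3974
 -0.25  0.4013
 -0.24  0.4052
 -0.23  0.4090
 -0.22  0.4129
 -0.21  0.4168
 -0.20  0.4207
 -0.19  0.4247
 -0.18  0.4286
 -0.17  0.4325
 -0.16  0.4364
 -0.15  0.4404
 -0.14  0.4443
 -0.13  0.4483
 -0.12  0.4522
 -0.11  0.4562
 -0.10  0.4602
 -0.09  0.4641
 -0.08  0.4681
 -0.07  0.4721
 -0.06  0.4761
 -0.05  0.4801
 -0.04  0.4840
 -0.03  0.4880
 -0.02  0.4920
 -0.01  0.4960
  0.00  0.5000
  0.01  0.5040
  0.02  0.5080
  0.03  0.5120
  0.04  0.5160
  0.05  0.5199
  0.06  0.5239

€9.04

σ√T = 0.33 × 1.4142 = 0.4667
d₁ = [ln(68/70) + (0.077 − 0.017 + ½·0.33²)·2] / (σ√T) = (-0.0290 + 0.2289) / 0.4667 = 0.4284 ≈ 0.43
d₂ = 0.4284 − 0.4667 = -0.0383 ≈ -0.04
e^(−qT) = e^(−0.017·2) = 0.9666;  e^(−rT) = e^(−0.077·2) = 0.8573
P = 70·0.8573·N(0.04) − 68·0.9666·N(-0.43) = 70·0.8573·0.5160 − 68·0.9666·0.3336 = 30.9657 − 21.9271 = 9.0385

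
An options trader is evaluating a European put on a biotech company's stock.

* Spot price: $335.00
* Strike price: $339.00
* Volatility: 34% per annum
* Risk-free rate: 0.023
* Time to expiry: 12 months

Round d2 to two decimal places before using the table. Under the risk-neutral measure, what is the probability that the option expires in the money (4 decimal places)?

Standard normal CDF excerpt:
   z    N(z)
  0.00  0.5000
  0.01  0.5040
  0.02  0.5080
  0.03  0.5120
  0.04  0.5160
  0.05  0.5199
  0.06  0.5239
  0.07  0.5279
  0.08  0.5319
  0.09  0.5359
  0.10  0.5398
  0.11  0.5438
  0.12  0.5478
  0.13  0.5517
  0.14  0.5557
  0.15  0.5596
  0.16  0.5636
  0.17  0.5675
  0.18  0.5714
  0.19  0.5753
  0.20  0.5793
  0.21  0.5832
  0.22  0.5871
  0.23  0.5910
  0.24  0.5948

0.5557

σ√T = 0.34·√1 = 0.3400
d₁ = [ln(335/339) + (0.023 + 0.34²/2)·1] / 0.3400 = [-0.0119 + 0.0808] / 0.3400 = 0.2027 → 0.20
d₂ = d₁ − σ√T = 0.2027 − 0.3400 = -0.1373 → -0.14
Pr(exercise) under Q = N(−d₂) = N(0.14) = 0.5557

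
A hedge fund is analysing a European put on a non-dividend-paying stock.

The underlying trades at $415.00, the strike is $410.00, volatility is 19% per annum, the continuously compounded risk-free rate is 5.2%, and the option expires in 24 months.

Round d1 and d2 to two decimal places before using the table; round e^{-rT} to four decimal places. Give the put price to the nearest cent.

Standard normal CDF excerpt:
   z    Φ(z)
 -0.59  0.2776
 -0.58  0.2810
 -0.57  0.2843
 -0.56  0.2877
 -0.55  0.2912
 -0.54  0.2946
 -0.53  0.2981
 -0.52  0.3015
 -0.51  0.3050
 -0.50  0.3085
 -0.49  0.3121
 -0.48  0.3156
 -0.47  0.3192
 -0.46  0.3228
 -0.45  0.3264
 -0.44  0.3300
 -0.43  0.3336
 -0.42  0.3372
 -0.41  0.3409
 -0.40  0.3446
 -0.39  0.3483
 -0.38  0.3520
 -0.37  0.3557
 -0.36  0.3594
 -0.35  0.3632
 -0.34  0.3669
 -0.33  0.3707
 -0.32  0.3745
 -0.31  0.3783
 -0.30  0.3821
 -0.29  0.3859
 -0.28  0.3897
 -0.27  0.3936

σ√T = 0.19 × 1.4142 = 0.2687
d₁ = [ln(415/410) + (0.052 + ½·0.19²)·2] / (σ√T) = (0.0121 + 0.1401) / 0.2687 = 0.5665 ⇒ 0.57
d₂ = 0.5665 − 0.2687 = 0.2978 ⇒ 0.30
exp(−rT) = exp(−0.052·2) = 0.9012
P = 410·0.9012·N(-0.30) − 415·N(-0.57) = 410·0.9012·0.3821 − 415·0.2843 = 141.1829 − 117.9845 = 23.1984

$23.20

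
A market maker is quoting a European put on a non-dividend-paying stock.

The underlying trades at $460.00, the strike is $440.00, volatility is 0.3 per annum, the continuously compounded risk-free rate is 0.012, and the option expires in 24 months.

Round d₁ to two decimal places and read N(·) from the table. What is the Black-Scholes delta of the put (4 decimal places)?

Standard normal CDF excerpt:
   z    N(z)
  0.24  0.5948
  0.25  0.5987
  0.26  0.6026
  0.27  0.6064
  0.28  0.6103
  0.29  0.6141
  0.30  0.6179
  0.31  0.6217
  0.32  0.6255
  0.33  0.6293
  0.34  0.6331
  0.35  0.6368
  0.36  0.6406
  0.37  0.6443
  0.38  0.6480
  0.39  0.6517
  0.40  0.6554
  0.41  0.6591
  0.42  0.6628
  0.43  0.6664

-0.3557

T = 2;  σ√T = 0.4243
d₁ = [ln(460/440) + (0.012 + 0.3²/2)·2] / 0.4243 = [0.0445 + 0.1140] / 0.4243 = 0.3735 which rounds to 0.37
N(d₁) = N(0.37) = 0.6443
Δ_put = N(d₁) − 1 = 0.6443 − 1 = -0.3557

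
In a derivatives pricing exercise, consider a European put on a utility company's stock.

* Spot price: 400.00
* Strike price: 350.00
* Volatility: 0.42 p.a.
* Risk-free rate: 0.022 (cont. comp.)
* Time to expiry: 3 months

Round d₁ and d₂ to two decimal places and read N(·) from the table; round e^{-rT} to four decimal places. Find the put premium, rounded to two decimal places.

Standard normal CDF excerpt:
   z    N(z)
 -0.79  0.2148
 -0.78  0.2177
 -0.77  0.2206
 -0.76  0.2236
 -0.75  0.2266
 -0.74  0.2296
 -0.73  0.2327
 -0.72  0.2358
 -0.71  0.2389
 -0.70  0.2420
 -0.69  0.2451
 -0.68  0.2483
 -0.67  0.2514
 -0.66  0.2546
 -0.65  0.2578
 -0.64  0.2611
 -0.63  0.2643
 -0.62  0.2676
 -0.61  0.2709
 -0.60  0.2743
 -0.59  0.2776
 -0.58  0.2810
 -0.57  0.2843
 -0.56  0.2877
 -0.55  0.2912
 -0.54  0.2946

11.90

σ√T = 0.42·√0.25 = 0.2100
d₁ = [ln(400/350) + (0.022 + 0.42²/2)·0.25] / 0.2100 = [0.1335 + 0.0275] / 0.2100 = 0.7671 ≈ 0.77
d₂ = d₁ − σ√T = 0.7671 − 0.2100 = 0.5571 ≈ 0.56
e^(−rT) = e^(−0.022·0.25) = 0.9945
N(−d₂) = N(-0.56) = 0.2877;  N(−d₁) = N(-0.77) = 0.2206
P = 350·0.9945·0.2877 − 400·0.2206 = 100.1412 − 88.2400 = 11.9012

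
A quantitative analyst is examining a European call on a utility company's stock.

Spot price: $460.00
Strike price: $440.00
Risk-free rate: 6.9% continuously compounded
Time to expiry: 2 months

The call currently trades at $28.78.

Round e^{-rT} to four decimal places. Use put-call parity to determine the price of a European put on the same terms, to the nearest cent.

$3.76

e^(−rT) = e^(−0.069·0.1667) = 0.9886
Put-call parity: C − P = S − K·e^(−rT) = 460 − 440·0.9886 = 460 − 434.9840 = 25.0160
P = C − (C − P) = 28.78 − (25.0160) = 3.7640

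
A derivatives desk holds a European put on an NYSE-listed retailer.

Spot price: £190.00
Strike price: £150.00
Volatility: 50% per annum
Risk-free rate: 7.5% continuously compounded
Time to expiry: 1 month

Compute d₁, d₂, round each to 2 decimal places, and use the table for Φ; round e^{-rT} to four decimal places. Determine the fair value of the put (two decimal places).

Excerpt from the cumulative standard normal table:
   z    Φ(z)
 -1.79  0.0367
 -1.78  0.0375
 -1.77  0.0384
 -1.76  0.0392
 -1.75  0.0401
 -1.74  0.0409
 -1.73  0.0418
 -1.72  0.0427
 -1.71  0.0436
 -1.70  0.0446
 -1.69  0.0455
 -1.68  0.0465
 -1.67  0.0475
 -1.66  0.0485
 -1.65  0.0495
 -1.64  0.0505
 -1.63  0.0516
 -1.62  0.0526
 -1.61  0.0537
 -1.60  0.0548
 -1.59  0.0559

σ√T = 0.5·√0.08333 = 0.1443
ln(S/K) + (r + σ²/2)T = ln(190/150) + (0.075 + 0.5²/2)·0.08333 = 0.2364 + 0.0167 = 0.2531
d₁ = 0.2531 / 0.1443 = 1.7532 ⇒ 1.75
d₂ = d₁ − σ√T = 1.7532 − 0.1443 = 1.6089 ⇒ 1.61
e^(−rT) = e^(−0.075·0.08333) = 0.9938
N(−d₂) = N(-1.61) = 0.0537;  N(−d₁) = N(-1.75) = 0.0401
P = 150·0.9938·0.0537 − 190·0.0401 = 8.0051 − 7.6190 = 0.3861

£0.39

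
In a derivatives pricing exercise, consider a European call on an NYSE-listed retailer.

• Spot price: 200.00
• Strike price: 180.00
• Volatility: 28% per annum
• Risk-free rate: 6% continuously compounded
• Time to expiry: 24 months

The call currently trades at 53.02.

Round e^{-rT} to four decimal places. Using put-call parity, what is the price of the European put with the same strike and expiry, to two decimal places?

12.66

exp(−rT) = exp(−0.06·2) = 0.8869
Put-call parity: C − P = S − K·e^(−rT) = 200 − 180·0.8869 = 200 − 159.6420 = 40.3580
P = C − (C − P) = 53.02 − (40.3580) = 12.6620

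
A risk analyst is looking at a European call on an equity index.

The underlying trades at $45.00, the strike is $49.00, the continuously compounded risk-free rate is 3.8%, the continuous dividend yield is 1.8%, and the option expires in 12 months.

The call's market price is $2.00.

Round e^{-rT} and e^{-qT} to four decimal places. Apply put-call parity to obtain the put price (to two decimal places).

$4.97

e^(−qT) = e^(−0.018·1) = 0.9822;  e^(−rT) = e^(−0.038·1) = 0.9627
Put-call parity: C − P = S·e^(−qT) − K·e^(−rT) = 45·0.9822 − 49·0.9627 = 44.1990 − 47.1723 = -2.9733
P = C − (C − P) = 2.00 − (-2.9733) = 4.9733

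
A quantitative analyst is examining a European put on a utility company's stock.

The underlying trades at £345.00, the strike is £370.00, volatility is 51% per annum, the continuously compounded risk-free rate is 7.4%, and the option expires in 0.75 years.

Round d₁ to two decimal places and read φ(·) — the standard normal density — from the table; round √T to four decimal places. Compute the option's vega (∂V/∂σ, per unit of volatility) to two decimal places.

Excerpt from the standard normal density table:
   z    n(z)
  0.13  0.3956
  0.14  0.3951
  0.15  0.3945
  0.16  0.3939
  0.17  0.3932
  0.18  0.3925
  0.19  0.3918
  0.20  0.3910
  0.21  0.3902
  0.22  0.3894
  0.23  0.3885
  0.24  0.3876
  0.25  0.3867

117.06

σ√T = 0.51·√0.75 = 0.4417
ln(S/K) + (r + σ²/2)T = ln(345/370) + (0.074 + 0.51²/2)·0.75 = -0.0700 + 0.1530 = 0.0831
d₁ = 0.0831 / 0.4417 = 0.1881 ⇒ 0.19
√T = √0.75 = 0.8660
φ(d₁) = φ(0.19) = 0.3918
vega = S·φ(d₁)·√T = 345·0.3918·0.8660 = 117.0581
(The call has the same vega.)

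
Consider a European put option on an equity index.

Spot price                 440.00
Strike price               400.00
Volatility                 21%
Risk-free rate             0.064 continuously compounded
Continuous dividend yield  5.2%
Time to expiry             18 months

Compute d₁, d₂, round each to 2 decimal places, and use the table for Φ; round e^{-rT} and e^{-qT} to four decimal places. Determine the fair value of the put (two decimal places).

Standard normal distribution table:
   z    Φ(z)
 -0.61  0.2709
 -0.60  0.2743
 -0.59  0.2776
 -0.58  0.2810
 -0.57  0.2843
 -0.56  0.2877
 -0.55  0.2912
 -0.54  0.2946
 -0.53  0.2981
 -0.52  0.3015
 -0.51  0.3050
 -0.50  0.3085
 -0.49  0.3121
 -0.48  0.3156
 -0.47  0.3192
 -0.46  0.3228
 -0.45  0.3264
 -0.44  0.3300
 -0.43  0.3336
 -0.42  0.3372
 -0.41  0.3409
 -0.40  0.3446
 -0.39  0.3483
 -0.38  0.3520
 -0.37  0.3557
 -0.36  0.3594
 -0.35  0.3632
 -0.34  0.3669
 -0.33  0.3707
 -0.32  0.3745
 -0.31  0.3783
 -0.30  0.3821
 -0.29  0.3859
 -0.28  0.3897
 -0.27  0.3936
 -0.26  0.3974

T = 1.5;  σ√T = 0.2572
d₁ = [ln(440/400) + (0.064 − 0.052 + ½·0.21²)·1.5] / (σ√T) = (0.0953 + 0.0511) / 0.2572 = 0.5692 ⇒ 0.57
d₂ = 0.5692 − 0.2572 = 0.3120 ⇒ 0.31
e^(−qT) = e^(−0.052·1.5) = 0.9250;  e^(−rT) = e^(−0.064·1.5) = 0.9085
P = 400·0.9085·N(-0.31) − 440·0.9250·N(-0.57) = 400·0.9085·0.3783 − 440·0.9250·0.2843 = 137.4742 − 115.7101 = 21.7641

21.76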